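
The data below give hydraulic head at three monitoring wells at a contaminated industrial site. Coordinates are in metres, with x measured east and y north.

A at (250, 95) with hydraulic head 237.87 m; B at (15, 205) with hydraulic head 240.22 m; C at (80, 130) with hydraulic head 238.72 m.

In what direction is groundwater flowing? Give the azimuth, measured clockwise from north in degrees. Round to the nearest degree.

Differences from A: to B (Δx, Δy, Δh) = (-235, 110, +2.35); to C = (-170, 35, +0.85).
Solve a·Δx + b·Δy = Δh: det = (-235)·35 − (-170)·110 = 10475.
∂h/∂x = [(+2.35)·35 − (+0.85)·110] / 10475 = -0.001074
∂h/∂y = [(-235)·(+0.85) − (-170)·(+2.35)] / 10475 = +0.01907
Flow direction (−∇h) has components (+0.001074 E, -0.01907 N).
Azimuth = atan2(E, N) = atan2(+0.001074, -0.01907) = 176.8° ≈ 177°.

177°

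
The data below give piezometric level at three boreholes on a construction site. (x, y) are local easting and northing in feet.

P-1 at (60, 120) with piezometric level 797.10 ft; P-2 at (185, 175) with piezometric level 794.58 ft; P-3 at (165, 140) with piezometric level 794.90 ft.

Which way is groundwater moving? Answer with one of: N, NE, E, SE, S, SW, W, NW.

E

With h = a·x + b·y + c and P-1 as origin, the differences give:
  125·a + 55·b = -2.52
  105·a + 20·b = -2.20
Eliminate b (×20 and ×55, subtract): -3275·a = 70.600 → a = ∂h/∂x = -0.02156
Back-substitute: b = ∂h/∂y = +0.003176.
Flow = −∇h = (+0.02156 east, -0.003176 north), which points east.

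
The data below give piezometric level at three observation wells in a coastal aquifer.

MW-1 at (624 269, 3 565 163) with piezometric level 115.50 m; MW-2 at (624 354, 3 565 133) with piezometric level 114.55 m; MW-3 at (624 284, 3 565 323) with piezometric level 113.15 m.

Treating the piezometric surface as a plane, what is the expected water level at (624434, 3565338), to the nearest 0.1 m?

Differences from MW-1: to MW-2 (Δx, Δy, Δh) = (85, -30, -0.95); to MW-3 = (15, 160, -2.35).
Solve a·Δx + b·Δy = Δh: det = 85·160 − 15·(-30) = 14050.
∂h/∂x = [(-0.95)·160 − (-2.35)·(-30)] / 14050 = -0.01584
∂h/∂y = [85·(-2.35) − 15·(-0.95)] / 14050 = -0.01320
h(624434, 3565338) = 115.50 + (-0.01584)·(165) + (-0.01320)·(175) = 115.50 -2.613 -2.310 = 110.577 m.

110.6 m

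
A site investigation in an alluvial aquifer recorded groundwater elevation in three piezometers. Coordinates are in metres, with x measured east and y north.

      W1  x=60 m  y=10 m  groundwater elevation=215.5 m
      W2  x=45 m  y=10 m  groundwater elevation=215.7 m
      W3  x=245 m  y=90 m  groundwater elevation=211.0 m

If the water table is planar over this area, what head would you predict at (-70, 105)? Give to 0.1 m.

Differences from W1: to W2 (Δx, Δy, Δh) = (-15, 0, +0.2); to W3 = (185, 80, -4.5).
Solve a·Δx + b·Δy = Δh: det = (-15)·80 − 185·0 = -1200.
∂h/∂x = [(+0.2)·80 − (-4.5)·0] / -1200 = -0.01333
∂h/∂y = [(-15)·(-4.5) − 185·(+0.2)] / -1200 = -0.02542
h(-70, 105) = 215.5 + (-0.01333)·(-130) + (-0.02542)·(95) = 215.5 +1.733 -2.415 = 214.819 m.

214.8 m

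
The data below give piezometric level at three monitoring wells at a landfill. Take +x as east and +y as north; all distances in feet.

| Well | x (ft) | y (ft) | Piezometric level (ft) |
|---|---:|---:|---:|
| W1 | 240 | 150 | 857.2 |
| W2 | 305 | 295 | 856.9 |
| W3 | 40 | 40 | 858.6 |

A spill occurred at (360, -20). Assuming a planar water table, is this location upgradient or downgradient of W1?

downgradient

With h = a·x + b·y + c and W1 as origin, the differences give:
  65·a + 145·b = -0.3
  (-200)·a + (-110)·b = +1.4
Eliminate b (×(-110) and ×145, subtract): 21850·a = -170.00 → a = ∂h/∂x = -0.007780
Back-substitute: b = ∂h/∂y = +0.001419.
Head at (360, -20) = 857.2 + (-0.007780)·(120) + (+0.001419)·(-170) = 856.03 ft.
That is lower than the 857.2 ft at W1, so the point is downgradient.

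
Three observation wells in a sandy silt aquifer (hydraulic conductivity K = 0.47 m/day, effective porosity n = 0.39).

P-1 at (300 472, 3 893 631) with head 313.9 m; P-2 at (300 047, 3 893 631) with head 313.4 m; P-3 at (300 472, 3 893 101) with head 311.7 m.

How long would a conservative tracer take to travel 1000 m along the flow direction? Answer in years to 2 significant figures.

530 years

∂h/∂x = (313.4 − 313.9) / (300047 − 300472) = +0.001176
∂h/∂y = (311.7 − 313.9) / (3893101 − 3893631) = +0.004151
|∇h| = √(0.001176² + 0.004151²) = 0.004314
Seepage velocity v = K·i/n = 0.47 × 0.004314 / 0.39 = 0.005199 m/day.
t = 1000 / 0.005199 = 1.923e+05 days = 526 years.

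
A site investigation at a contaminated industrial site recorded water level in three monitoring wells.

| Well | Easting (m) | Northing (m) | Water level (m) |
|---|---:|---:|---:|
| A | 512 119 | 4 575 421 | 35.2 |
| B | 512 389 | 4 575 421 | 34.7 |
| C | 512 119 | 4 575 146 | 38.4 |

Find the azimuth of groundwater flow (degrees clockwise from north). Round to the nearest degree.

009°

∂h/∂x = (34.7 − 35.2) / (512389 − 512119) = -0.001852
∂h/∂y = (38.4 − 35.2) / (4575146 − 4575421) = -0.01164
Flow direction (−∇h) has components (+0.001852 E, +0.01164 N).
Azimuth = atan2(E, N) = atan2(+0.001852, +0.01164) = 9.0° ≈ 009°.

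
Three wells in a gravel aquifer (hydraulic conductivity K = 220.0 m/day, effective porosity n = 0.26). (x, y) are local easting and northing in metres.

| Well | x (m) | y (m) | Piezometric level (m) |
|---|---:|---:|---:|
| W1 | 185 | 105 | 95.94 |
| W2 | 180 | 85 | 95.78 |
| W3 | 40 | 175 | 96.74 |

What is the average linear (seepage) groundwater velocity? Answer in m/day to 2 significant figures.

Three-point gradient (reference W1): Δ to W2 = (-5, -20, -0.16), Δ to W3 = (-145, 70, +0.80).
∂h/∂x = -0.001477, ∂h/∂y = +0.008369 (det = -3250).
|∇h| = √(-0.001477² + 0.008369²) = 0.008498
Seepage velocity v = K·i/n = 220.0 × 0.008498 / 0.26 = 7.191 m/day.

7.2 m/day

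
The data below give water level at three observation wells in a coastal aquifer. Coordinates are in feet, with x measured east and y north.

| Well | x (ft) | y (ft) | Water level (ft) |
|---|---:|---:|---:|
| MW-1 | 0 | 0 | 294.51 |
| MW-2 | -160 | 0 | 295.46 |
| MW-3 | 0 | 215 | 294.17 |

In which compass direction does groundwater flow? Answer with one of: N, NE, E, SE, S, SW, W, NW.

E

∂h/∂x = (295.46 − 294.51) / (-160 − 0) = -0.005937
∂h/∂y = (294.17 − 294.51) / (215 − 0) = -0.001581
Flow = −∇h = (+0.005937 east, +0.001581 north), which points east.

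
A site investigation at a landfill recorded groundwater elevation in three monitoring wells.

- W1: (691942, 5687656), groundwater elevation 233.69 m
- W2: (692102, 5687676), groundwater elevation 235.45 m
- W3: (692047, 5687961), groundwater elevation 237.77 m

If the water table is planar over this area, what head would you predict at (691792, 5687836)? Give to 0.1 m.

234.0 m

Taking W1 as reference: W2−W1 = (160, 20, +1.76); W3−W1 = (105, 305, +4.08).
Solve a·Δx + b·Δy = Δh: det = 160·305 − 105·20 = 46700.
∂h/∂x = [(+1.76)·305 − (+4.08)·20] / 46700 = +0.009747
∂h/∂y = [160·(+4.08) − 105·(+1.76)] / 46700 = +0.01002
h(691792, 5687836) = 233.69 + (+0.009747)·(-150) + (+0.01002)·(180) = 233.69 -1.462 +1.804 = 234.032 m.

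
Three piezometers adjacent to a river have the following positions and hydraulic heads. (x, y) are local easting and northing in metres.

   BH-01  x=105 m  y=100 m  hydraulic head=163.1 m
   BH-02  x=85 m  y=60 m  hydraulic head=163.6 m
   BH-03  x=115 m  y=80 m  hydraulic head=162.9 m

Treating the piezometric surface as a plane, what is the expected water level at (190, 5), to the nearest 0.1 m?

With h = a·x + b·y + c and BH-01 as origin, the differences give:
  (-20)·a + (-40)·b = +0.5
  10·a + (-20)·b = -0.2
Eliminate b (×(-20) and ×(-40), subtract): 800·a = -18.00 → a = ∂h/∂x = -0.02250
Back-substitute: b = ∂h/∂y = -0.001250.
h(190, 5) = 163.1 + (-0.02250)·(85) + (-0.001250)·(-95) = 163.1 -1.912 +0.119 = 161.306 m.

161.3 m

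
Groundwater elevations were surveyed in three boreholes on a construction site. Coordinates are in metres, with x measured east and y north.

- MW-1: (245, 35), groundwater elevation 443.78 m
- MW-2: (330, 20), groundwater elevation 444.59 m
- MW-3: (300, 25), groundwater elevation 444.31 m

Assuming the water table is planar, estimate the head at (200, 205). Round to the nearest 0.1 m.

440.1 m

Three-point gradient (reference MW-1): Δ to MW-2 = (85, -15, +0.81), Δ to MW-3 = (55, -10, +0.53).
∂h/∂x = +0.006000, ∂h/∂y = -0.02000 (det = -25).
h(200, 205) = 443.78 + (+0.006000)·(-45) + (-0.02000)·(170) = 443.78 -0.270 -3.400 = 440.110 m.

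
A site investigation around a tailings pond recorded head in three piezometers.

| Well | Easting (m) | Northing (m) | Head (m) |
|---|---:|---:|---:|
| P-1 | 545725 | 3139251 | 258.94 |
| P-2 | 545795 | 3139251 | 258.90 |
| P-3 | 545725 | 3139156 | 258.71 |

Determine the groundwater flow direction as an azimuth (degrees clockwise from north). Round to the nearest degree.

167°

∂h/∂x = (258.90 − 258.94) / (545795 − 545725) = -0.0005714
∂h/∂y = (258.71 − 258.94) / (3139156 − 3139251) = +0.002421
Flow direction (−∇h) has components (+0.0005714 E, -0.002421 N).
Azimuth = atan2(E, N) = atan2(+0.0005714, -0.002421) = 166.7° ≈ 167°.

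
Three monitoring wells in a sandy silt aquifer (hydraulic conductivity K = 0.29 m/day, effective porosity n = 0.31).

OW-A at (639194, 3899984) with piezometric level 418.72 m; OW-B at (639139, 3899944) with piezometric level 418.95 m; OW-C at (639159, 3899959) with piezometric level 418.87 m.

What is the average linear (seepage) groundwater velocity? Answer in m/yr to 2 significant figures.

4.4 m/yr

Taking OW-A as reference: OW-B−OW-A = (-55, -40, +0.23); OW-C−OW-A = (-35, -25, +0.15).
Solve a·Δx + b·Δy = Δh: det = (-55)·(-25) − (-35)·(-40) = -25.
∂h/∂x = [(+0.23)·(-25) − (+0.15)·(-40)] / -25 = -0.01000
∂h/∂y = [(-55)·(+0.15) − (-35)·(+0.23)] / -25 = +0.008000
|∇h| = √(-0.01000² + 0.008000²) = 0.01281
Seepage velocity v = K·i/n = 0.29 × 0.01281 / 0.31 = 0.01198 m/day = 4.376 m/yr.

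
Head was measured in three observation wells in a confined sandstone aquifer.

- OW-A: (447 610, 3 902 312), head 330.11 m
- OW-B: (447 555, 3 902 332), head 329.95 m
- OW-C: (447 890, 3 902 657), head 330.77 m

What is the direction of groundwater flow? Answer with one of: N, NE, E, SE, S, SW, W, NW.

W

Differences from OW-A: to OW-B (Δx, Δy, Δh) = (-55, 20, -0.16); to OW-C = (280, 345, +0.66).
Solve a·Δx + b·Δy = Δh: det = (-55)·345 − 280·20 = -24575.
∂h/∂x = [(-0.16)·345 − (+0.66)·20] / -24575 = +0.002783
∂h/∂y = [(-55)·(+0.66) − 280·(-0.16)] / -24575 = -0.0003459
Flow = −∇h = (-0.002783 east, +0.0003459 north), which points west.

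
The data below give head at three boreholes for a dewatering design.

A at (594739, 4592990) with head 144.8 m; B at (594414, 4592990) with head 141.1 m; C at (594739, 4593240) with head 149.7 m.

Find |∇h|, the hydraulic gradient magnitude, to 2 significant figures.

∂h/∂x = (141.1 − 144.8) / (594414 − 594739) = +0.01138
∂h/∂y = (149.7 − 144.8) / (4593240 − 4592990) = +0.01960
|∇h| = √(0.01138² + 0.01960²) = 0.02266

0.023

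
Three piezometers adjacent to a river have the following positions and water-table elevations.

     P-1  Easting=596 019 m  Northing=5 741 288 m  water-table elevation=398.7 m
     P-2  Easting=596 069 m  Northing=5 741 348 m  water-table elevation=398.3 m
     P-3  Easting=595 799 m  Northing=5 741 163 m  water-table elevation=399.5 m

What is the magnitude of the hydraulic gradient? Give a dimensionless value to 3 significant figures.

Three-point gradient (reference P-1): Δ to P-2 = (50, 60, -0.4), Δ to P-3 = (-220, -125, +0.8).
∂h/∂x = +0.0002878, ∂h/∂y = -0.006906 (det = 6950).
|∇h| = √(0.0002878² + -0.006906²) = 0.006912

0.00691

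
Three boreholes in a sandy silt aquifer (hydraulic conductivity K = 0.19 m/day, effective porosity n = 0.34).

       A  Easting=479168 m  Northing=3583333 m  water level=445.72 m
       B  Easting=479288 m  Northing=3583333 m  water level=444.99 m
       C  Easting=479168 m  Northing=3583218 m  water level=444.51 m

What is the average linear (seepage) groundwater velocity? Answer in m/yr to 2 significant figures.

∂h/∂x = (444.99 − 445.72) / (479288 − 479168) = -0.006083
∂h/∂y = (444.51 − 445.72) / (3583218 − 3583333) = +0.01052
|∇h| = √(-0.006083² + 0.01052²) = 0.01215
Seepage velocity v = K·i/n = 0.19 × 0.01215 / 0.34 = 0.00679 m/day = 2.48 m/yr.

2.5 m/yr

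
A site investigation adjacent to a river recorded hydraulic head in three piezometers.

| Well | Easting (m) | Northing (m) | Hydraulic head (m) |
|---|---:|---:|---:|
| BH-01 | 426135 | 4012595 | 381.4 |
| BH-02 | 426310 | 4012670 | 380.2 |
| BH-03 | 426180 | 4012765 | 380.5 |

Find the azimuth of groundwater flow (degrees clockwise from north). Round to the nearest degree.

053°

Differences from BH-01: to BH-02 (Δx, Δy, Δh) = (175, 75, -1.2); to BH-03 = (45, 170, -0.9).
Determinant of the coordinate differences = 175·170 − 45·75 = 26375.
∂h/∂x = [(-1.2)·170 − (-0.9)·75] / 26375 = -0.005175
∂h/∂y = [175·(-0.9) − 45·(-1.2)] / 26375 = -0.003924
Flow direction (−∇h) has components (+0.005175 E, +0.003924 N).
Azimuth = atan2(E, N) = atan2(+0.005175, +0.003924) = 52.8° ≈ 053°.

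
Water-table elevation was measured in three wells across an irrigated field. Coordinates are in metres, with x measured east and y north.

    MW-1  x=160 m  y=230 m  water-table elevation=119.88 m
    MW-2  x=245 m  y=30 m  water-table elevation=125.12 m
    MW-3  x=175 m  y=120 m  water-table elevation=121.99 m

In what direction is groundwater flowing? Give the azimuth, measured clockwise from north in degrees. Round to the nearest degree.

303°

Three-point gradient (reference MW-1): Δ to MW-2 = (85, -200, +5.24), Δ to MW-3 = (15, -110, +2.11).
∂h/∂x = +0.02431, ∂h/∂y = -0.01587 (det = -6350).
Flow direction (−∇h) has components (-0.02431 E, +0.01587 N).
Azimuth = atan2(E, N) = atan2(-0.02431, +0.01587) = 303.1° ≈ 303°.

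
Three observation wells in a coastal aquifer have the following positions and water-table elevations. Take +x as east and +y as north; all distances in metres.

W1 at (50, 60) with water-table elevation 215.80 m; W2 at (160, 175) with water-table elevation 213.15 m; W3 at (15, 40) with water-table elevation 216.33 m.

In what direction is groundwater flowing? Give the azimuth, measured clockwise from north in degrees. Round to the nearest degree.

013°

With h = a·x + b·y + c and W1 as origin, the differences give:
  110·a + 115·b = -2.65
  (-35)·a + (-20)·b = +0.53
Eliminate b (×(-20) and ×115, subtract): 1825·a = -7.950 → a = ∂h/∂x = -0.004356
Back-substitute: b = ∂h/∂y = -0.01888.
Flow direction (−∇h) has components (+0.004356 E, +0.01888 N).
Azimuth = atan2(E, N) = atan2(+0.004356, +0.01888) = 13.0° ≈ 013°.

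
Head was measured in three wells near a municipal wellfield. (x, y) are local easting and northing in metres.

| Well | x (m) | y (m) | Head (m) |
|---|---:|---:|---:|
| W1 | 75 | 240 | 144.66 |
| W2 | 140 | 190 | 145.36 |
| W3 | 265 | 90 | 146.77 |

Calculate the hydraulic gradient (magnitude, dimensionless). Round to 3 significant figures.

Differences from W1: to W2 (Δx, Δy, Δh) = (65, -50, +0.70); to W3 = (190, -150, +2.11).
Solve a·Δx + b·Δy = Δh: det = 65·(-150) − 190·(-50) = -250.
∂h/∂x = [(+0.70)·(-150) − (+2.11)·(-50)] / -250 = -0.002000
∂h/∂y = [65·(+2.11) − 190·(+0.70)] / -250 = -0.01660
|∇h| = √(-0.002000² + -0.01660²) = 0.01672

0.0167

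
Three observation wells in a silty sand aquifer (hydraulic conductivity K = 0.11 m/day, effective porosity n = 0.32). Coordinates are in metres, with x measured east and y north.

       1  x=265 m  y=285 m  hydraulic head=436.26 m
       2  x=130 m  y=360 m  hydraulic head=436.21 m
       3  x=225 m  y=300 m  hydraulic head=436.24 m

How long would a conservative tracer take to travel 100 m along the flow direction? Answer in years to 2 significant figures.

760 years

Differences from 1: to 2 (Δx, Δy, Δh) = (-135, 75, -0.05); to 3 = (-40, 15, -0.02).
Solve a·Δx + b·Δy = Δh: det = (-135)·15 − (-40)·75 = 975.
∂h/∂x = [(-0.05)·15 − (-0.02)·75] / 975 = +0.0007692
∂h/∂y = [(-135)·(-0.02) − (-40)·(-0.05)] / 975 = +0.0007179
|∇h| = √(0.0007692² + 0.0007179²) = 0.001052
Seepage velocity v = K·i/n = 0.11 × 0.001052 / 0.32 = 0.0003616 m/day.
t = 100 / 0.0003616 = 2.765e+05 days = 757 years.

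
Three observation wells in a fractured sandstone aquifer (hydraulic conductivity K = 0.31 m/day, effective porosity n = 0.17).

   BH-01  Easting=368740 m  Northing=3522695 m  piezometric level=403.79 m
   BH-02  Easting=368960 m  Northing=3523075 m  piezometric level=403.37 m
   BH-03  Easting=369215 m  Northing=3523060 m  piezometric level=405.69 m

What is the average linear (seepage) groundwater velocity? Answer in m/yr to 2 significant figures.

7.1 m/yr

Differences from BH-01: to BH-02 (Δx, Δy, Δh) = (220, 380, -0.42); to BH-03 = (475, 365, +1.90).
Solve a·Δx + b·Δy = Δh: det = 220·365 − 475·380 = -100200.
∂h/∂x = [(-0.42)·365 − (+1.90)·380] / -100200 = +0.008736
∂h/∂y = [220·(+1.90) − 475·(-0.42)] / -100200 = -0.006163
|∇h| = √(0.008736² + -0.006163²) = 0.01069
Seepage velocity v = K·i/n = 0.31 × 0.01069 / 0.17 = 0.01949 m/day = 7.119 m/yr.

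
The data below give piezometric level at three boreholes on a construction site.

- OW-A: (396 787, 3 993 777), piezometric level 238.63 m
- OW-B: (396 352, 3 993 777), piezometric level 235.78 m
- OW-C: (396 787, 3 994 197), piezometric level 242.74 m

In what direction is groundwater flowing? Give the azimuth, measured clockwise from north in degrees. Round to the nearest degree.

∂h/∂x = (235.78 − 238.63) / (396352 − 396787) = +0.006552
∂h/∂y = (242.74 − 238.63) / (3994197 − 3993777) = +0.009786
Flow direction (−∇h) has components (-0.006552 E, -0.009786 N).
Azimuth = atan2(E, N) = atan2(-0.006552, -0.009786) = 213.8° ≈ 214°.

214°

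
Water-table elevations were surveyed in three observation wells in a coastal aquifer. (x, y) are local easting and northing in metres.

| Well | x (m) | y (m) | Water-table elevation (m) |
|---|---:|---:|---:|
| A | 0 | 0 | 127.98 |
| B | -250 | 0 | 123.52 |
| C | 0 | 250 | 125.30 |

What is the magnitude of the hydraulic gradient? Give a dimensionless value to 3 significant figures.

0.0208

∂h/∂x = (123.52 − 127.98) / (-250 − 0) = +0.01784
∂h/∂y = (125.30 − 127.98) / (250 − 0) = -0.01072
|∇h| = √(0.01784² + -0.01072²) = 0.02081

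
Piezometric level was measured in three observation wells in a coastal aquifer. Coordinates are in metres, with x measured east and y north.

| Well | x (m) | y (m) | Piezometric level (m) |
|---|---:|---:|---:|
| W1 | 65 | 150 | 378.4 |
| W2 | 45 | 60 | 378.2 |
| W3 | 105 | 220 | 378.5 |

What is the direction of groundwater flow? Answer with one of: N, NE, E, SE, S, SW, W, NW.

SE

Differences from W1: to W2 (Δx, Δy, Δh) = (-20, -90, -0.2); to W3 = (40, 70, +0.1).
Solve a·Δx + b·Δy = Δh: det = (-20)·70 − 40·(-90) = 2200.
∂h/∂x = [(-0.2)·70 − (+0.1)·(-90)] / 2200 = -0.002273
∂h/∂y = [(-20)·(+0.1) − 40·(-0.2)] / 2200 = +0.002727
Flow = −∇h = (+0.002273 east, -0.002727 north), which points southeast.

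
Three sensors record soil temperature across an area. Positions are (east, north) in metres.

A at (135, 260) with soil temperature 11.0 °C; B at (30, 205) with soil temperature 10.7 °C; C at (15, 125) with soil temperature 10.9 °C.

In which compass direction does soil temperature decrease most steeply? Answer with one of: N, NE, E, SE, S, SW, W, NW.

Three-point gradient (reference A): Δ to B = (-105, -55, -0.3), Δ to C = (-120, -135, -0.1).
∂T/∂x = +0.004620, ∂T/∂y = -0.003366 (det = 7575).
Steepest decrease is along −∇f = (-0.004620 E, +0.003366 N) → northwest.

NW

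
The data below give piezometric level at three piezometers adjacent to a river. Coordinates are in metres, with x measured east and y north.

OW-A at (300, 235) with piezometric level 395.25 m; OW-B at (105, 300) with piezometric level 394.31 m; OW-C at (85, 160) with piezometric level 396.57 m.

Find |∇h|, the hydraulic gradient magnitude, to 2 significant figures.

With h = a·x + b·y + c and OW-A as origin, the differences give:
  (-195)·a + 65·b = -0.94
  (-215)·a + (-75)·b = +1.32
Eliminate b (×(-75) and ×65, subtract): 28600·a = -15.300 → a = ∂h/∂x = -0.0005350
Back-substitute: b = ∂h/∂y = -0.01607.
|∇h| = √(-0.0005350² + -0.01607²) = 0.01608

0.016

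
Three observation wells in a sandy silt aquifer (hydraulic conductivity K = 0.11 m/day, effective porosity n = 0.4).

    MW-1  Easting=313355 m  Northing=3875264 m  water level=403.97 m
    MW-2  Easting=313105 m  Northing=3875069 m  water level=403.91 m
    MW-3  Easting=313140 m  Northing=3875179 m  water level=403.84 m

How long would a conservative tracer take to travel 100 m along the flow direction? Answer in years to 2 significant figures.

Differences from MW-1: to MW-2 (Δx, Δy, Δh) = (-250, -195, -0.06); to MW-3 = (-215, -85, -0.13).
Solve a·Δx + b·Δy = Δh: det = (-250)·(-85) − (-215)·(-195) = -20675.
∂h/∂x = [(-0.06)·(-85) − (-0.13)·(-195)] / -20675 = +0.0009794
∂h/∂y = [(-250)·(-0.13) − (-215)·(-0.06)] / -20675 = -0.0009480
|∇h| = √(0.0009794² + -0.0009480²) = 0.001363
Seepage velocity v = K·i/n = 0.11 × 0.001363 / 0.4 = 0.0003748 m/day.
t = 100 / 0.0003748 = 2.668e+05 days = 730 years.

730 years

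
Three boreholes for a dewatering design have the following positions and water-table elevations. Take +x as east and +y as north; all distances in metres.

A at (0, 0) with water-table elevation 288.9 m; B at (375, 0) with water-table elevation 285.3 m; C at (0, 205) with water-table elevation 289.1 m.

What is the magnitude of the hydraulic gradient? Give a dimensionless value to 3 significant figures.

0.00965

∂h/∂x = (285.3 − 288.9) / (375 − 0) = -0.009600
∂h/∂y = (289.1 − 288.9) / (205 − 0) = +0.0009756
|∇h| = √(-0.009600² + 0.0009756²) = 0.009649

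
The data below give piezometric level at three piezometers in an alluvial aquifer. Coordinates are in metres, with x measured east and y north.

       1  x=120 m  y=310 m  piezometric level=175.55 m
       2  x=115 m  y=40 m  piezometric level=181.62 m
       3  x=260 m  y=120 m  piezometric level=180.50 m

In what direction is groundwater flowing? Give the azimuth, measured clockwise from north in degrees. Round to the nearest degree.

Differences from 1: to 2 (Δx, Δy, Δh) = (-5, -270, +6.07); to 3 = (140, -190, +4.95).
Solve a·Δx + b·Δy = Δh: det = (-5)·(-190) − 140·(-270) = 38750.
∂h/∂x = [(+6.07)·(-190) − (+4.95)·(-270)] / 38750 = +0.004728
∂h/∂y = [(-5)·(+4.95) − 140·(+6.07)] / 38750 = -0.02257
Flow direction (−∇h) has components (-0.004728 E, +0.02257 N).
Azimuth = atan2(E, N) = atan2(-0.004728, +0.02257) = 348.2° ≈ 348°.

348°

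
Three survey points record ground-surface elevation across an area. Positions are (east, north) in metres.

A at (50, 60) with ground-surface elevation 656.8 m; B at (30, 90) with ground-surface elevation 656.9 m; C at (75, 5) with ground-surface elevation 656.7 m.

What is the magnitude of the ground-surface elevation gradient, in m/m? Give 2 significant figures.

Taking A as reference: B−A = (-20, 30, +0.1); C−A = (25, -55, -0.1).
Solve a·Δx + b·Δy = Δz: det = (-20)·(-55) − 25·30 = 350.
∂z/∂x = [(+0.1)·(-55) − (-0.1)·30] / 350 = -0.007143
∂z/∂y = [(-20)·(-0.1) − 25·(+0.1)] / 350 = -0.001429
|∇f| = √(-0.007143² + -0.001429²) = 0.007285 m/m

0.0073 m/m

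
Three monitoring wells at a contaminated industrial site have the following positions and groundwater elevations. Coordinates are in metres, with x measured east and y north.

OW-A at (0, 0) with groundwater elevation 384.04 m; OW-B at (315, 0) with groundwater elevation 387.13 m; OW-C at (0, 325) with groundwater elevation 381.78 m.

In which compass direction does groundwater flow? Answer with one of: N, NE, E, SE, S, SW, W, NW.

NW

∂h/∂x = (387.13 − 384.04) / (315 − 0) = +0.009810
∂h/∂y = (381.78 − 384.04) / (325 − 0) = -0.006954
Flow = −∇h = (-0.009810 east, +0.006954 north), which points northwest.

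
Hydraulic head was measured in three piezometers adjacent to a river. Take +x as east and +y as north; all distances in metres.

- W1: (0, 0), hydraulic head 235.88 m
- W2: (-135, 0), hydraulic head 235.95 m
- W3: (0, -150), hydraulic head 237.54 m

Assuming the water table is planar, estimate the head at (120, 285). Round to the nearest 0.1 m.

∂h/∂x = (235.95 − 235.88) / (-135 − 0) = -0.0005185
∂h/∂y = (237.54 − 235.88) / (-150 − 0) = -0.01107
h(120, 285) = 235.88 + (-0.0005185)·(120) + (-0.01107)·(285) = 235.88 -0.062 -3.154 = 232.664 m.

232.7 m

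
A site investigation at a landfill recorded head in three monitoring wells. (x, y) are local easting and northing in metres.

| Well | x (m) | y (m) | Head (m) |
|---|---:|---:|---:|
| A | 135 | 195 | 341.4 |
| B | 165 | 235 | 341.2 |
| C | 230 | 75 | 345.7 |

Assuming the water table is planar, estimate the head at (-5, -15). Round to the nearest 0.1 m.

Differences from A: to B (Δx, Δy, Δh) = (30, 40, -0.2); to C = (95, -120, +4.3).
Determinant of the coordinate differences = 30·(-120) − 95·40 = -7400.
∂h/∂x = [(-0.2)·(-120) − (+4.3)·40] / -7400 = +0.02000
∂h/∂y = [30·(+4.3) − 95·(-0.2)] / -7400 = -0.02000
h(-5, -15) = 341.4 + (+0.02000)·(-140) + (-0.02000)·(-210) = 341.4 -2.800 +4.200 = 342.800 m.

342.8 m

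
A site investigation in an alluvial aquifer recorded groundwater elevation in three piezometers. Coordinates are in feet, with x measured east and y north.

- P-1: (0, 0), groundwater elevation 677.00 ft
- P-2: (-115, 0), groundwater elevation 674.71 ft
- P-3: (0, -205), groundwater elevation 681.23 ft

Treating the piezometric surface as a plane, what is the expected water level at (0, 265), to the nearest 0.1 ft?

671.5 ft

∂h/∂x = (674.71 − 677.00) / (-115 − 0) = +0.01991
∂h/∂y = (681.23 − 677.00) / (-205 − 0) = -0.02063
h(0, 265) = 677.00 + (+0.01991)·(0) + (-0.02063)·(265) = 677.00 +0.000 -5.468 = 671.532 ft.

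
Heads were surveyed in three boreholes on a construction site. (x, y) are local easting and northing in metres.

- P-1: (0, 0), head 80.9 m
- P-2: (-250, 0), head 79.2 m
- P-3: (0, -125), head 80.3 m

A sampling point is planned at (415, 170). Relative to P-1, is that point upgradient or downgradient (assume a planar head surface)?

upgradient

∂h/∂x = (79.2 − 80.9) / (-250 − 0) = +0.006800
∂h/∂y = (80.3 − 80.9) / (-125 − 0) = +0.004800
Head at (415, 170) = 80.9 + (+0.006800)·(415) + (+0.004800)·(170) = 84.54 m.
That is higher than the 80.9 m at P-1, so the point is upgradient.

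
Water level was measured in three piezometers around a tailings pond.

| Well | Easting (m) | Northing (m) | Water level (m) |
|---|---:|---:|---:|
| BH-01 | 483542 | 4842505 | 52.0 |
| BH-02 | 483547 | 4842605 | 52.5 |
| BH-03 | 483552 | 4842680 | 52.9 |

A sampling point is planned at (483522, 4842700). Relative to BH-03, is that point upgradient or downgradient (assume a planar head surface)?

Taking BH-01 as reference: BH-02−BH-01 = (5, 100, +0.5); BH-03−BH-01 = (10, 175, +0.9).
Solve a·Δx + b·Δy = Δh: det = 5·175 − 10·100 = -125.
∂h/∂x = [(+0.5)·175 − (+0.9)·100] / -125 = +0.02000
∂h/∂y = [5·(+0.9) − 10·(+0.5)] / -125 = +0.004000
Head at (483522, 4842700) = 52.0 + (+0.02000)·(-20) + (+0.004000)·(195) = 52.38 m.
That is lower than the 52.9 m at BH-03, so the point is downgradient.

downgradient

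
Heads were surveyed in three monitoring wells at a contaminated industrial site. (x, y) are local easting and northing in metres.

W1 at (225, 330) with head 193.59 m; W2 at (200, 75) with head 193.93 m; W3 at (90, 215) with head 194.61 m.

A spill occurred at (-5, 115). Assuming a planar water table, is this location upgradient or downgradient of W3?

upgradient

Taking W1 as reference: W2−W1 = (-25, -255, +0.34); W3−W1 = (-135, -115, +1.02).
Solve a·Δx + b·Δy = Δh: det = (-25)·(-115) − (-135)·(-255) = -31550.
∂h/∂x = [(+0.34)·(-115) − (+1.02)·(-255)] / -31550 = -0.007005
∂h/∂y = [(-25)·(+1.02) − (-135)·(+0.34)] / -31550 = -0.0006466
Head at (-5, 115) = 193.59 + (-0.007005)·(-230) + (-0.0006466)·(-215) = 195.34 m.
That is higher than the 194.61 m at W3, so the point is upgradient.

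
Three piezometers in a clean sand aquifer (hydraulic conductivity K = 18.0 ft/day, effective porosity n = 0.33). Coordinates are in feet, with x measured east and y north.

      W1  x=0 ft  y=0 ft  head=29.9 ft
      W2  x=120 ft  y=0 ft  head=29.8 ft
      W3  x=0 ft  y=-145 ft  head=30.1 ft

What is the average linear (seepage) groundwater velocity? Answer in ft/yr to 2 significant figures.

32 ft/yr

∂h/∂x = (29.8 − 29.9) / (120 − 0) = -0.0008333
∂h/∂y = (30.1 − 29.9) / (-145 − 0) = -0.001379
|∇h| = √(-0.0008333² + -0.001379²) = 0.001611
Seepage velocity v = K·i/n = 18.0 × 0.001611 / 0.33 = 0.08787 ft/day = 32.09 ft/yr.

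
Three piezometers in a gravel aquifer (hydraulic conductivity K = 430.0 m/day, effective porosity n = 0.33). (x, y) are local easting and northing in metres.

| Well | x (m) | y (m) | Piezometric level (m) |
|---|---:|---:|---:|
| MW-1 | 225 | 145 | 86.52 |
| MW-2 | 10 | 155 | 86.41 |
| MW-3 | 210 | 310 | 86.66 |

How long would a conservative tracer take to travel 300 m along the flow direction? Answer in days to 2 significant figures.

220 days

Differences from MW-1: to MW-2 (Δx, Δy, Δh) = (-215, 10, -0.11); to MW-3 = (-15, 165, +0.14).
Solve a·Δx + b·Δy = Δh: det = (-215)·165 − (-15)·10 = -35325.
∂h/∂x = [(-0.11)·165 − (+0.14)·10] / -35325 = +0.0005534
∂h/∂y = [(-215)·(+0.14) − (-15)·(-0.11)] / -35325 = +0.0008988
|∇h| = √(0.0005534² + 0.0008988²) = 0.001056
Seepage velocity v = K·i/n = 430.0 × 0.001056 / 0.33 = 1.376 m/day.
t = 300 / 1.376 = 218 days.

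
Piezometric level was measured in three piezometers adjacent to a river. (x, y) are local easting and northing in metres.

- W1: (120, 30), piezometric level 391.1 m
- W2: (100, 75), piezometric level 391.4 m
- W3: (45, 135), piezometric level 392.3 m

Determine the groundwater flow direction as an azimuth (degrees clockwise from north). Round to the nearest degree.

With h = a·x + b·y + c and W1 as origin, the differences give:
  (-20)·a + 45·b = +0.3
  (-75)·a + 105·b = +1.2
Eliminate b (×105 and ×45, subtract): 1275·a = -22.50 → a = ∂h/∂x = -0.01765
Back-substitute: b = ∂h/∂y = -0.001176.
Flow direction (−∇h) has components (+0.01765 E, +0.001176 N).
Azimuth = atan2(E, N) = atan2(+0.01765, +0.001176) = 86.2° ≈ 086°.

086°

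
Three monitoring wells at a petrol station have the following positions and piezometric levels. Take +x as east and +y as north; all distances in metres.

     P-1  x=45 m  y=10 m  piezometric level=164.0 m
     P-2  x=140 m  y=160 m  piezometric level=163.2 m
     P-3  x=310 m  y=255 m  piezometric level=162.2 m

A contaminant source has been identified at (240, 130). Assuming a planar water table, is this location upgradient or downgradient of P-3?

Differences from P-1: to P-2 (Δx, Δy, Δh) = (95, 150, -0.8); to P-3 = (265, 245, -1.8).
Determinant of the coordinate differences = 95·245 − 265·150 = -16475.
∂h/∂x = [(-0.8)·245 − (-1.8)·150] / -16475 = -0.004492
∂h/∂y = [95·(-1.8) − 265·(-0.8)] / -16475 = -0.002489
Head at (240, 130) = 164.0 + (-0.004492)·(195) + (-0.002489)·(120) = 162.83 m.
That is higher than the 162.2 m at P-3, so the point is upgradient.

upgradient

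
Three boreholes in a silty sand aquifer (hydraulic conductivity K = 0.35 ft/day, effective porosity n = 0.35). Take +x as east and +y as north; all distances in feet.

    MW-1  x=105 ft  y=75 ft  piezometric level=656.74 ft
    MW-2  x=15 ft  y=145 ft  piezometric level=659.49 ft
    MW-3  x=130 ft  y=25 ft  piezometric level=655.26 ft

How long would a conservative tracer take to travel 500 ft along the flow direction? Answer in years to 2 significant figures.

52 years

With h = a·x + b·y + c and MW-1 as origin, the differences give:
  (-90)·a + 70·b = +2.75
  25·a + (-50)·b = -1.48
Eliminate b (×(-50) and ×70, subtract): 2750·a = -33.900 → a = ∂h/∂x = -0.01233
Back-substitute: b = ∂h/∂y = +0.02344.
|∇h| = √(-0.01233² + 0.02344²) = 0.02649
Seepage velocity v = K·i/n = 0.35 × 0.02649 / 0.35 = 0.02649 ft/day.
t = 500 / 0.02649 = 1.888e+04 days = 51.7 years.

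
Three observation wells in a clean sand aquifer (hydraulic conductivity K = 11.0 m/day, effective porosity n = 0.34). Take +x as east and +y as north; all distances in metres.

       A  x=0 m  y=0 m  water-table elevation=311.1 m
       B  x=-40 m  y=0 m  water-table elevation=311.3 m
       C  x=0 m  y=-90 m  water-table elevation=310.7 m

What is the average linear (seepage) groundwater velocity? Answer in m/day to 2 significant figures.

∂h/∂x = (311.3 − 311.1) / (-40 − 0) = -0.005000
∂h/∂y = (310.7 − 311.1) / (-90 − 0) = +0.004444
|∇h| = √(-0.005000² + 0.004444²) = 0.006689
Seepage velocity v = K·i/n = 11.0 × 0.006689 / 0.34 = 0.2164 m/day.

0.22 m/day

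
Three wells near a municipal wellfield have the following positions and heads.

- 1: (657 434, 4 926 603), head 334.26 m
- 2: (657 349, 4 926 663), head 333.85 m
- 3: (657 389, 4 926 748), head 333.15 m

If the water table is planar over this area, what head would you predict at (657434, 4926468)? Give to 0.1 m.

335.3 m

Differences from 1: to 2 (Δx, Δy, Δh) = (-85, 60, -0.41); to 3 = (-45, 145, -1.11).
Solve a·Δx + b·Δy = Δh: det = (-85)·145 − (-45)·60 = -9625.
∂h/∂x = [(-0.41)·145 − (-1.11)·60] / -9625 = -0.0007429
∂h/∂y = [(-85)·(-1.11) − (-45)·(-0.41)] / -9625 = -0.007886
h(657434, 4926468) = 334.26 + (-0.0007429)·(0) + (-0.007886)·(-135) = 334.26 -0.000 +1.065 = 335.325 m.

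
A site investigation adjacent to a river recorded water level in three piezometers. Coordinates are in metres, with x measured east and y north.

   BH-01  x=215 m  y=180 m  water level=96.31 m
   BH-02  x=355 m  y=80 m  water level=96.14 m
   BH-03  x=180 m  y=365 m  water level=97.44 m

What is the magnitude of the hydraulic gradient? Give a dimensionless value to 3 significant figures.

0.00771

Taking BH-01 as reference: BH-02−BH-01 = (140, -100, -0.17); BH-03−BH-01 = (-35, 185, +1.13).
Solve a·Δx + b·Δy = Δh: det = 140·185 − (-35)·(-100) = 22400.
∂h/∂x = [(-0.17)·185 − (+1.13)·(-100)] / 22400 = +0.003641
∂h/∂y = [140·(+1.13) − (-35)·(-0.17)] / 22400 = +0.006797
|∇h| = √(0.003641² + 0.006797²) = 0.007711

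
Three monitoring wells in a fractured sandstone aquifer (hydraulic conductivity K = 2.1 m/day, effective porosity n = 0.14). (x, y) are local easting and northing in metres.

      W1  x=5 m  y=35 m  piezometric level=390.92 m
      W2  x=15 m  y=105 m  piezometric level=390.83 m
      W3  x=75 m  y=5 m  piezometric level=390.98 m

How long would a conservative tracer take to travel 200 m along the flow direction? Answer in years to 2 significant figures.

27 years

Taking W1 as reference: W2−W1 = (10, 70, -0.09); W3−W1 = (70, -30, +0.06).
Determinant of the coordinate differences = 10·(-30) − 70·70 = -5200.
∂h/∂x = [(-0.09)·(-30) − (+0.06)·70] / -5200 = +0.0002885
∂h/∂y = [10·(+0.06) − 70·(-0.09)] / -5200 = -0.001327
|∇h| = √(0.0002885² + -0.001327²) = 0.001358
Seepage velocity v = K·i/n = 2.1 × 0.001358 / 0.14 = 0.02037 m/day.
t = 200 / 0.02037 = 9818 days = 26.9 years.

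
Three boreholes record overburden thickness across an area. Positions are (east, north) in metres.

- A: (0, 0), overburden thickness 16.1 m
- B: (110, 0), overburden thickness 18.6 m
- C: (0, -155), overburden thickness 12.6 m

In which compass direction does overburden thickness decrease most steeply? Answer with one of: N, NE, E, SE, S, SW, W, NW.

∂d/∂x = (18.6 − 16.1) / (110 − 0) = +0.02273
∂d/∂y = (12.6 − 16.1) / (-155 − 0) = +0.02258
Steepest decrease is along −∇f = (-0.02273 E, -0.02258 N) → southwest.

SW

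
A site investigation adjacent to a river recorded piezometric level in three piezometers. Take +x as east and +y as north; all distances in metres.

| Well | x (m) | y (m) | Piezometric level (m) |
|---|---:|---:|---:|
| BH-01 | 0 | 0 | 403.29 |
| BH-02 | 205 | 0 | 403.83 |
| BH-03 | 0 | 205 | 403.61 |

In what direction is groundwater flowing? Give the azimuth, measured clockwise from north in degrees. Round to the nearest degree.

239°

∂h/∂x = (403.83 − 403.29) / (205 − 0) = +0.002634
∂h/∂y = (403.61 − 403.29) / (205 − 0) = +0.001561
Flow direction (−∇h) has components (-0.002634 E, -0.001561 N).
Azimuth = atan2(E, N) = atan2(-0.002634, -0.001561) = 239.3° ≈ 239°.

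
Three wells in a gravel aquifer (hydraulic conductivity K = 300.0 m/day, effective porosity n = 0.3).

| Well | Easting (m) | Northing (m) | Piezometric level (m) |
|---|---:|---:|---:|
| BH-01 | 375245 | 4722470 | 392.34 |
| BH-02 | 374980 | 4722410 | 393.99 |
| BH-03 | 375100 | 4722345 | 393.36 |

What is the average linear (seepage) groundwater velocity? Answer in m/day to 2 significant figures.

6.1 m/day

Differences from BH-01: to BH-02 (Δx, Δy, Δh) = (-265, -60, +1.65); to BH-03 = (-145, -125, +1.02).
Solve a·Δx + b·Δy = Δh: det = (-265)·(-125) − (-145)·(-60) = 24425.
∂h/∂x = [(+1.65)·(-125) − (+1.02)·(-60)] / 24425 = -0.005939
∂h/∂y = [(-265)·(+1.02) − (-145)·(+1.65)] / 24425 = -0.001271
|∇h| = √(-0.005939² + -0.001271²) = 0.006073
Seepage velocity v = K·i/n = 300.0 × 0.006073 / 0.3 = 6.073 m/day.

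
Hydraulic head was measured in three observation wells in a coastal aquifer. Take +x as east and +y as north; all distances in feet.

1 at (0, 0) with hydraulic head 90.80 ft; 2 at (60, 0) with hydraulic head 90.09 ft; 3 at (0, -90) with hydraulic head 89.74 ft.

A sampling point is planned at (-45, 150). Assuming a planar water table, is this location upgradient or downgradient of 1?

upgradient

∂h/∂x = (90.09 − 90.80) / (60 − 0) = -0.01183
∂h/∂y = (89.74 − 90.80) / (-90 − 0) = +0.01178
Head at (-45, 150) = 90.80 + (-0.01183)·(-45) + (+0.01178)·(150) = 93.10 ft.
That is higher than the 90.80 ft at 1, so the point is upgradient.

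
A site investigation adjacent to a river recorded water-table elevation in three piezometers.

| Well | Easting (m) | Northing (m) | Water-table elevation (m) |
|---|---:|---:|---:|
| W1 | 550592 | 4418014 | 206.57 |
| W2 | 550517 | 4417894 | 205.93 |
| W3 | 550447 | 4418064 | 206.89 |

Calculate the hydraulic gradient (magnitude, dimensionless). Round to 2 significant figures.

Three-point gradient (reference W1): Δ to W2 = (-75, -120, -0.64), Δ to W3 = (-145, 50, +0.32).
∂h/∂x = -0.0003026, ∂h/∂y = +0.005522 (det = -21150).
|∇h| = √(-0.0003026² + 0.005522²) = 0.00553

0.0055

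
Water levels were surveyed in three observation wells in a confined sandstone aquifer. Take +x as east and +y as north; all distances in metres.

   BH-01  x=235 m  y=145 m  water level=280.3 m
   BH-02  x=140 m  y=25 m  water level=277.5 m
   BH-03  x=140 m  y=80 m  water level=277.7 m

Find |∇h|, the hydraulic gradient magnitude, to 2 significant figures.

0.025

Differences from BH-01: to BH-02 (Δx, Δy, Δh) = (-95, -120, -2.8); to BH-03 = (-95, -65, -2.6).
Determinant of the coordinate differences = (-95)·(-65) − (-95)·(-120) = -5225.
∂h/∂x = [(-2.8)·(-65) − (-2.6)·(-120)] / -5225 = +0.02488
∂h/∂y = [(-95)·(-2.6) − (-95)·(-2.8)] / -5225 = +0.003636
|∇h| = √(0.02488² + 0.003636²) = 0.02514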